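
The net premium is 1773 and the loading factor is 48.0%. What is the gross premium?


Gross = net * (1 + loading)
= 1773 * (1 + 0.48)
= 1773 * 1.48
= 2624.04


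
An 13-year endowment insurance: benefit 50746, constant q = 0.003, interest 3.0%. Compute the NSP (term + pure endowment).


Term component = 1592.1924
Pure endowment = 13_p_x * v^13 * benefit = 0.961694 * 0.680951 * 50746 = 33231.8831
NSP = 34824.0756


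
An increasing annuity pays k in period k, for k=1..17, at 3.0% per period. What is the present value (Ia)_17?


(Ia)_n = sum_{k=1}^{n} k * v^k, v = 1/(1+i)
v = 0.970874
Sum computed term by term:
(Ia)_17 = 109.1941


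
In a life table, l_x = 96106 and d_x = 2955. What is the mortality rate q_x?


q_x = d_x / l_x
= 2955 / 96106
= 0.0307


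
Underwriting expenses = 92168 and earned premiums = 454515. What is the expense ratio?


Expense ratio = expenses / premiums
= 92168 / 454515
= 0.2028


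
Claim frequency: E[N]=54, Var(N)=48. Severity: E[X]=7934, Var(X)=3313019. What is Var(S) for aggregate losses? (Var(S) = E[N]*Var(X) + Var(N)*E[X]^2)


Var(S) = E[N]*Var(X) + Var(N)*E[X]^2
= 54*3313019 + 48*7934^2
= 178903026 + 3021521088
= 3.2004e+09


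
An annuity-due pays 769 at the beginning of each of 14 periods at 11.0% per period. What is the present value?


PV_due = PMT * (1-(1+i)^(-n))/i * (1+i)
PV_immediate = 5369.0544
PV_due = 5369.0544 * 1.11
= 5959.6503


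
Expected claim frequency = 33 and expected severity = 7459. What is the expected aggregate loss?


E[S] = E[N] * E[X]
= 33 * 7459
= 246147


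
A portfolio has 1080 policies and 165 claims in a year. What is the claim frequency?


frequency = claims / policies
= 165 / 1080
= 0.1528


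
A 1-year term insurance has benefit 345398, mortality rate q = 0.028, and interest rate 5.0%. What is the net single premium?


NSP = benefit * q * v
v = 1/(1+i) = 0.952381
NSP = 345398 * 0.028 * 0.952381
= 9210.6133


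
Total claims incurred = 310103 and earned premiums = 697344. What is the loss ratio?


Loss ratio = claims / premiums
= 310103 / 697344
= 0.4447


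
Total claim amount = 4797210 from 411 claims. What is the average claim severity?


severity = total / number
= 4797210 / 411
= 11672.0438


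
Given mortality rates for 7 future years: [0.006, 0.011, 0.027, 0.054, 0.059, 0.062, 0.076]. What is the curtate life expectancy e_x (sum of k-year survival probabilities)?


e_x = sum_{k=1}^{n} k_p_x
k_p_x values:
  1_p_x = 0.994
  2_p_x = 0.983066
  3_p_x = 0.956523
  4_p_x = 0.904871
  5_p_x = 0.851484
  6_p_x = 0.798692
  7_p_x = 0.737991
e_x = 6.2266


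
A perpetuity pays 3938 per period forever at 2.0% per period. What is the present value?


PV = PMT / i
= 3938 / 0.02
= 196900.0


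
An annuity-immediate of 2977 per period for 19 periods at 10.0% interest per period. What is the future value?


FV = PMT * ((1+i)^n - 1) / i
= 2977 * ((1.1)^19 - 1) / 0.1
= 2977 * (6.115909 - 1) / 0.1
= 152300.6123


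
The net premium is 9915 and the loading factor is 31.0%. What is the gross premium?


Gross = net * (1 + loading)
= 9915 * (1 + 0.31)
= 9915 * 1.31
= 12988.65


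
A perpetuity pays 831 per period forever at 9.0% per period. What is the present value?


PV = PMT / i
= 831 / 0.09
= 9233.3333


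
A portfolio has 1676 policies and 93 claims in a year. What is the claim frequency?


frequency = claims / policies
= 93 / 1676
= 0.0555


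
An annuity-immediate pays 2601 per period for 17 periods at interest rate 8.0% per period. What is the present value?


PV = PMT * (1 - (1+i)^(-n)) / i
= 2601 * (1 - (1+0.08)^(-17)) / 0.08
= 2601 * (1 - 0.270269) / 0.08
= 2601 * 9.121638
= 23725.3807


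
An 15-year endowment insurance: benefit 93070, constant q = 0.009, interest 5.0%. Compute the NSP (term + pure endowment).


Term component = 8234.1086
Pure endowment = 15_p_x * v^15 * benefit = 0.873182 * 0.481017 * 93070 = 39090.8438
NSP = 47324.9524


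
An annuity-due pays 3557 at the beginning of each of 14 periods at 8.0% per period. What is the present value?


PV_due = PMT * (1-(1+i)^(-n))/i * (1+i)
PV_immediate = 29324.7509
PV_due = 29324.7509 * 1.08
= 31670.731


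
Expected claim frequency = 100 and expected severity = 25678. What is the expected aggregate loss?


E[S] = E[N] * E[X]
= 100 * 25678
= 2.5678e+06


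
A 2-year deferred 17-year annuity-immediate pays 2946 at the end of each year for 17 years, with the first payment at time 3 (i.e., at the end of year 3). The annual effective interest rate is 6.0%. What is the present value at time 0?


PV at time 2 of the 17-year annuity-immediate:
a_n = 2946 * (1-(1+0.06)^(-17))/0.06 = 30866.007
Discount back 2 years to time 0:
PV = 30866.007 * (1+0.06)^(-2)
= 30866.007 * 0.889996
= 27470.6364


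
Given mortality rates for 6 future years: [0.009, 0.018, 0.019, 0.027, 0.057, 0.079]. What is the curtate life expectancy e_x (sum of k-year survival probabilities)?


e_x = sum_{k=1}^{n} k_p_x
k_p_x values:
  1_p_x = 0.991
  2_p_x = 0.973162
  3_p_x = 0.954672
  4_p_x = 0.928896
  5_p_x = 0.875949
  6_p_x = 0.806749
e_x = 5.5304


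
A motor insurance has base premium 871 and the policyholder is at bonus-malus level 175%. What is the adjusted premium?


adjusted = base * BM_level / 100
= 871 * 175 / 100
= 871 * 1.75
= 1524.25


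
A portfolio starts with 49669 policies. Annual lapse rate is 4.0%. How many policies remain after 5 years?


remaining = initial * (1 - lapse)^years
= 49669 * (1 - 0.04)^5
= 49669 * 0.815373
= 40498.7465


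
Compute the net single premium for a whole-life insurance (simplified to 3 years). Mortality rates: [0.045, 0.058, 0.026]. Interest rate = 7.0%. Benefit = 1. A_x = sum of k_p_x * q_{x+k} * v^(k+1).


v = 0.934579
Year 0: k_p_x=1.0, q=0.045, term=0.042056
Year 1: k_p_x=0.955, q=0.058, term=0.04838
Year 2: k_p_x=0.89961, q=0.026, term=0.019093
A_x = 0.1095


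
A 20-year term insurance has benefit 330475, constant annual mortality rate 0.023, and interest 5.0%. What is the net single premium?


NSP = benefit * sum_{k=0}^{n-1} k_p_x * q * v^(k+1)
With constant q=0.023, v=0.952381
Sum = 0.240508
NSP = 330475 * 0.240508
= 79481.7964


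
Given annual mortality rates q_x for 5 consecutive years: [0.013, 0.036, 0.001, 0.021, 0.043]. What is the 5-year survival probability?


p_k = 1 - q_k for each year
Survival = product of (1 - q_k)
= 0.987 * 0.964 * 0.999 * 0.979 * 0.957
= 0.8905


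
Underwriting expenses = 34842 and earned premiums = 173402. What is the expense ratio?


Expense ratio = expenses / premiums
= 34842 / 173402
= 0.2009


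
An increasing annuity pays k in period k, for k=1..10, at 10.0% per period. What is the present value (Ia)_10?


(Ia)_n = sum_{k=1}^{n} k * v^k, v = 1/(1+i)
v = 0.909091
Sum computed term by term:
(Ia)_10 = 29.0359


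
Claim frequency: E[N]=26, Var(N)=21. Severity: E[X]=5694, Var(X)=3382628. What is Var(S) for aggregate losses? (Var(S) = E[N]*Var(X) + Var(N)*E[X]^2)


Var(S) = E[N]*Var(X) + Var(N)*E[X]^2
= 26*3382628 + 21*5694^2
= 87948328 + 680854356
= 7.6880e+08


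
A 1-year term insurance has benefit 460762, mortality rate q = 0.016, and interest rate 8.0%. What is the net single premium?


NSP = benefit * q * v
v = 1/(1+i) = 0.925926
NSP = 460762 * 0.016 * 0.925926
= 6826.1037


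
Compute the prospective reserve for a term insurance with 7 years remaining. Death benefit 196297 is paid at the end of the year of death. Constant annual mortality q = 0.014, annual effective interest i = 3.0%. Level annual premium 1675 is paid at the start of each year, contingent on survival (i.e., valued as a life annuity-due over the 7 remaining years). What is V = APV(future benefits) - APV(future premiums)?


v = 1/(1+i) = 0.970874
APV(future benefits) per unit = sum_{k=0}^{6} k_p_x * q * v^(k+1) = 0.083784
APV(future benefits) = 196297 * 0.083784 = 16446.5875
Life annuity-due factor ä_{x:7} = sum_{k=0}^{6} k_p_x * v^k = 6.164123
APV(future premiums) = 1675 * 6.164123 = 10324.9067
V = 16446.5875 - 10324.9067
= 6121.6807


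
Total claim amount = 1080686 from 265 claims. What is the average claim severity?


severity = total / number
= 1080686 / 265
= 4078.0604


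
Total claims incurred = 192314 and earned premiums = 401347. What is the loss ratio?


Loss ratio = claims / premiums
= 192314 / 401347
= 0.4792


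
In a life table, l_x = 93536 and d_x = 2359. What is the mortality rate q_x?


q_x = d_x / l_x
= 2359 / 93536
= 0.0252


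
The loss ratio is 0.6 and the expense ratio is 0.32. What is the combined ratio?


Combined ratio = loss ratio + expense ratio
= 0.6 + 0.32
= 0.92


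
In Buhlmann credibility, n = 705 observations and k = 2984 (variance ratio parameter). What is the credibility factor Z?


Z = n / (n + k)
= 705 / (705 + 2984)
= 705 / 3689
= 0.1911


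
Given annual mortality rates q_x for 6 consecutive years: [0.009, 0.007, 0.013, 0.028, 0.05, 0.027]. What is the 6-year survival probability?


p_k = 1 - q_k for each year
Survival = product of (1 - q_k)
= 0.991 * 0.993 * 0.987 * 0.972 * 0.95 * 0.973
= 0.8727


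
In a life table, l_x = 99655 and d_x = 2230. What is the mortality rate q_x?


q_x = d_x / l_x
= 2230 / 99655
= 0.0224


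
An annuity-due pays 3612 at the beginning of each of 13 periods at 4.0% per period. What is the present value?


PV_due = PMT * (1-(1+i)^(-n))/i * (1+i)
PV_immediate = 36068.16
PV_due = 36068.16 * 1.04
= 37510.8864


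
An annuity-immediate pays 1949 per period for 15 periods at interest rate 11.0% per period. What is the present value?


PV = PMT * (1 - (1+i)^(-n)) / i
= 1949 * (1 - (1+0.11)^(-15)) / 0.11
= 1949 * (1 - 0.209004) / 0.11
= 1949 * 7.19087
= 14015.0048


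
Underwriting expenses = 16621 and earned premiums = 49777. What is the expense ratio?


Expense ratio = expenses / premiums
= 16621 / 49777
= 0.3339


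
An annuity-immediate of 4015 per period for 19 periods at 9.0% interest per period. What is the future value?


FV = PMT * ((1+i)^n - 1) / i
= 4015 * ((1.09)^19 - 1) / 0.09
= 4015 * (5.141661 - 1) / 0.09
= 184764.1104


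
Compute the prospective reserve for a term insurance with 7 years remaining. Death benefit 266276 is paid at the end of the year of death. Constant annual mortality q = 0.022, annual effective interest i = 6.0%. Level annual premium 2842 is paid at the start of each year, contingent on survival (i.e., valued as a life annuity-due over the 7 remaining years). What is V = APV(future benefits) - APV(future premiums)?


v = 1/(1+i) = 0.943396
APV(future benefits) per unit = sum_{k=0}^{6} k_p_x * q * v^(k+1) = 0.115592
APV(future benefits) = 266276 * 0.115592 = 30779.49
Life annuity-due factor ä_{x:7} = sum_{k=0}^{6} k_p_x * v^k = 5.569453
APV(future premiums) = 2842 * 5.569453 = 15828.3868
V = 30779.49 - 15828.3868
= 14951.1033


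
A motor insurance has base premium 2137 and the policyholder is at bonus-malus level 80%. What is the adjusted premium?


adjusted = base * BM_level / 100
= 2137 * 80 / 100
= 2137 * 0.8
= 1709.6


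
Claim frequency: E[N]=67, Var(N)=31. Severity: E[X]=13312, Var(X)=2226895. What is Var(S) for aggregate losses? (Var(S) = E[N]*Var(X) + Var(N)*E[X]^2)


Var(S) = E[N]*Var(X) + Var(N)*E[X]^2
= 67*2226895 + 31*13312^2
= 149201965 + 5493489664
= 5.6427e+09


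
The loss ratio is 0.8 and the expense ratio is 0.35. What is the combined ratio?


Combined ratio = loss ratio + expense ratio
= 0.8 + 0.35
= 1.15


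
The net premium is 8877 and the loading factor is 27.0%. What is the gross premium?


Gross = net * (1 + loading)
= 8877 * (1 + 0.27)
= 8877 * 1.27
= 11273.79


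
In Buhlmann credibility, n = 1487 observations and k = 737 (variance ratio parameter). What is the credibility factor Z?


Z = n / (n + k)
= 1487 / (1487 + 737)
= 1487 / 2224
= 0.6686


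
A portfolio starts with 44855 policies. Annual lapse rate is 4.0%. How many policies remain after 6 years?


remaining = initial * (1 - lapse)^years
= 44855 * (1 - 0.04)^6
= 44855 * 0.782758
= 35110.6007


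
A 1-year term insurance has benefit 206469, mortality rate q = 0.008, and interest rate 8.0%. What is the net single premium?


NSP = benefit * q * v
v = 1/(1+i) = 0.925926
NSP = 206469 * 0.008 * 0.925926
= 1529.4


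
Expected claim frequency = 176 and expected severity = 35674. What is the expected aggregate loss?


E[S] = E[N] * E[X]
= 176 * 35674
= 6.2786e+06


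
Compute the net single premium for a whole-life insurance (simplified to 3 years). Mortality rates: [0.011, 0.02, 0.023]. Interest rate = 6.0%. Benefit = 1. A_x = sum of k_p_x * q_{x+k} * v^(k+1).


v = 0.943396
Year 0: k_p_x=1.0, q=0.011, term=0.010377
Year 1: k_p_x=0.989, q=0.02, term=0.017604
Year 2: k_p_x=0.96922, q=0.023, term=0.018717
A_x = 0.0467


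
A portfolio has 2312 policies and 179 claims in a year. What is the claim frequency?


frequency = claims / policies
= 179 / 2312
= 0.0774


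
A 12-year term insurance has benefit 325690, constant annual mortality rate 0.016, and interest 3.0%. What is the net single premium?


NSP = benefit * sum_{k=0}^{n-1} k_p_x * q * v^(k+1)
With constant q=0.016, v=0.970874
Sum = 0.146798
NSP = 325690 * 0.146798
= 47810.6563


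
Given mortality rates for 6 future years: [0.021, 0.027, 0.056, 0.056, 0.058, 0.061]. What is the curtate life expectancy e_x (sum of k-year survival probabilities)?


e_x = sum_{k=1}^{n} k_p_x
k_p_x values:
  1_p_x = 0.979
  2_p_x = 0.952567
  3_p_x = 0.899223
  4_p_x = 0.848867
  5_p_x = 0.799632
  6_p_x = 0.750855
e_x = 5.2301


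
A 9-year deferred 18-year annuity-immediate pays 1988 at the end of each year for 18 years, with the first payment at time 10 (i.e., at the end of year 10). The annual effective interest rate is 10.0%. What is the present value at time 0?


PV at time 9 of the 18-year annuity-immediate:
a_n = 1988 * (1-(1+0.1)^(-18))/0.1 = 16304.4073
Discount back 9 years to time 0:
PV = 16304.4073 * (1+0.1)^(-9)
= 16304.4073 * 0.424098
= 6914.6603


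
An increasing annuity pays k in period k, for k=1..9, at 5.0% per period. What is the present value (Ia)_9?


(Ia)_n = sum_{k=1}^{n} k * v^k, v = 1/(1+i)
v = 0.952381
Sum computed term by term:
(Ia)_9 = 33.2347


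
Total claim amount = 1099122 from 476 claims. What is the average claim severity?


severity = total / number
= 1099122 / 476
= 2309.0798


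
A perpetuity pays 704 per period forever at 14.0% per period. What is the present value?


PV = PMT / i
= 704 / 0.14
= 5028.5714


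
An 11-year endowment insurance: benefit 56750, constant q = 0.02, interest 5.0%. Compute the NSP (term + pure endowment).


Term component = 8623.2268
Pure endowment = 11_p_x * v^11 * benefit = 0.800731 * 0.584679 * 56750 = 26568.7063
NSP = 35191.9331


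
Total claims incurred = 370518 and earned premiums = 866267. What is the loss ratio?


Loss ratio = claims / premiums
= 370518 / 866267
= 0.4277


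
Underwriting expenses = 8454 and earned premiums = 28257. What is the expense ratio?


Expense ratio = expenses / premiums
= 8454 / 28257
= 0.2992


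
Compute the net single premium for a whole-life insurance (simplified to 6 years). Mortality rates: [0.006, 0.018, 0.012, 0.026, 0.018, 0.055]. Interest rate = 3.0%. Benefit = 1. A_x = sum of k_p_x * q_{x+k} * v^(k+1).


v = 0.970874
Year 0: k_p_x=1.0, q=0.006, term=0.005825
Year 1: k_p_x=0.994, q=0.018, term=0.016865
Year 2: k_p_x=0.976108, q=0.012, term=0.010719
Year 3: k_p_x=0.964395, q=0.026, term=0.022278
Year 4: k_p_x=0.93932, q=0.018, term=0.014585
Year 5: k_p_x=0.922413, q=0.055, term=0.042488
A_x = 0.1128


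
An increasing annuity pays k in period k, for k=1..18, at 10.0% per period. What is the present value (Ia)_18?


(Ia)_n = sum_{k=1}^{n} k * v^k, v = 1/(1+i)
v = 0.909091
Sum computed term by term:
(Ia)_18 = 57.841


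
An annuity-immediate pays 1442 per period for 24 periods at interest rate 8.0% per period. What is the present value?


PV = PMT * (1 - (1+i)^(-n)) / i
= 1442 * (1 - (1+0.08)^(-24)) / 0.08
= 1442 * (1 - 0.157699) / 0.08
= 1442 * 10.528758
= 15182.4694


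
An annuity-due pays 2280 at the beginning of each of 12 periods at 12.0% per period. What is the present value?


PV_due = PMT * (1-(1+i)^(-n))/i * (1+i)
PV_immediate = 14123.1732
PV_due = 14123.1732 * 1.12
= 15817.954


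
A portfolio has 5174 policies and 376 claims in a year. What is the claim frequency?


frequency = claims / policies
= 376 / 5174
= 0.0727


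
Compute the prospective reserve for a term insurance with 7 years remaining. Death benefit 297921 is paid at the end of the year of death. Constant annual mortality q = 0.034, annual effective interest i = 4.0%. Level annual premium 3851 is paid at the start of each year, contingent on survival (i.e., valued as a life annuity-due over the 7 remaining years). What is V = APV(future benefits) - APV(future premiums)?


v = 1/(1+i) = 0.961538
APV(future benefits) per unit = sum_{k=0}^{6} k_p_x * q * v^(k+1) = 0.185394
APV(future benefits) = 297921 * 0.185394 = 55232.8782
Life annuity-due factor ä_{x:7} = sum_{k=0}^{6} k_p_x * v^k = 5.670887
APV(future premiums) = 3851 * 5.670887 = 21838.5852
V = 55232.8782 - 21838.5852
= 33394.293


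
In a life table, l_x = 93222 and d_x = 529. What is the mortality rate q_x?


q_x = d_x / l_x
= 529 / 93222
= 0.0057


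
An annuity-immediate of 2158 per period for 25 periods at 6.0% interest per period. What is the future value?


FV = PMT * ((1+i)^n - 1) / i
= 2158 * ((1.06)^25 - 1) / 0.06
= 2158 * (4.291871 - 1) / 0.06
= 118397.6169


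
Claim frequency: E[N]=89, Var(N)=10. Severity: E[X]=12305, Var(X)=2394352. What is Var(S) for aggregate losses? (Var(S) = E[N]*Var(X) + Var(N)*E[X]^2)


Var(S) = E[N]*Var(X) + Var(N)*E[X]^2
= 89*2394352 + 10*12305^2
= 213097328 + 1514130250
= 1.7272e+09


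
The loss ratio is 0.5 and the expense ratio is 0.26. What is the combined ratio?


Combined ratio = loss ratio + expense ratio
= 0.5 + 0.26
= 0.76


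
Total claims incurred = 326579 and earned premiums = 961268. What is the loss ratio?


Loss ratio = claims / premiums
= 326579 / 961268
= 0.3397


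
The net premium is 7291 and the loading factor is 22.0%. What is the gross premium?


Gross = net * (1 + loading)
= 7291 * (1 + 0.22)
= 7291 * 1.22
= 8895.02


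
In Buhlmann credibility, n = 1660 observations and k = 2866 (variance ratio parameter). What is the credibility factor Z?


Z = n / (n + k)
= 1660 / (1660 + 2866)
= 1660 / 4526
= 0.3668


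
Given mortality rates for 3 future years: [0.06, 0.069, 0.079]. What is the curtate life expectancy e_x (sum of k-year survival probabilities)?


e_x = sum_{k=1}^{n} k_p_x
k_p_x values:
  1_p_x = 0.94
  2_p_x = 0.87514
  3_p_x = 0.806004
e_x = 2.6211


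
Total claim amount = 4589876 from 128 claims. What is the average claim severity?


severity = total / number
= 4589876 / 128
= 35858.4062


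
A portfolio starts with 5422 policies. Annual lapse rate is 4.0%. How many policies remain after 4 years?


remaining = initial * (1 - lapse)^years
= 5422 * (1 - 0.04)^4
= 5422 * 0.849347
= 4605.157


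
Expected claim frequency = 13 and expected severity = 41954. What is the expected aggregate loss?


E[S] = E[N] * E[X]
= 13 * 41954
= 545402


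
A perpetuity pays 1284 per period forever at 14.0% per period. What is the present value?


PV = PMT / i
= 1284 / 0.14
= 9171.4286


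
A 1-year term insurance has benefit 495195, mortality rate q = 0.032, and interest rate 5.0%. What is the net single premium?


NSP = benefit * q * v
v = 1/(1+i) = 0.952381
NSP = 495195 * 0.032 * 0.952381
= 15091.6571


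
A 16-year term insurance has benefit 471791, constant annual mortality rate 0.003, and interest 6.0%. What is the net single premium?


NSP = benefit * sum_{k=0}^{n-1} k_p_x * q * v^(k+1)
With constant q=0.003, v=0.943396
Sum = 0.029754
NSP = 471791 * 0.029754
= 14037.5682


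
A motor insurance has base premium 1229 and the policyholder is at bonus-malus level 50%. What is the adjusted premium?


adjusted = base * BM_level / 100
= 1229 * 50 / 100
= 1229 * 0.5
= 614.5


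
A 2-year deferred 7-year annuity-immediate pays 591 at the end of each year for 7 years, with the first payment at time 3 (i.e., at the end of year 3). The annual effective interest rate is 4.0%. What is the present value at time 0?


PV at time 2 of the 7-year annuity-immediate:
a_n = 591 * (1-(1+0.04)^(-7))/0.04 = 3547.2143
Discount back 2 years to time 0:
PV = 3547.2143 * (1+0.04)^(-2)
= 3547.2143 * 0.924556
= 3279.599


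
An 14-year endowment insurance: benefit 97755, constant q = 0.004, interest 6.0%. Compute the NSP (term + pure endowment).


Term component = 3554.8245
Pure endowment = 14_p_x * v^14 * benefit = 0.945433 * 0.442301 * 97755 = 40877.8085
NSP = 44432.6329


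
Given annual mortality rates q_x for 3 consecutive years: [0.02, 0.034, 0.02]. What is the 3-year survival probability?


p_k = 1 - q_k for each year
Survival = product of (1 - q_k)
= 0.98 * 0.966 * 0.98
= 0.9277


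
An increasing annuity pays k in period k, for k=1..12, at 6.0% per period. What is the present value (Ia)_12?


(Ia)_n = sum_{k=1}^{n} k * v^k, v = 1/(1+i)
v = 0.943396
Sum computed term by term:
(Ia)_12 = 48.7207


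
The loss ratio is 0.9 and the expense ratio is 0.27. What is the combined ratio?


Combined ratio = loss ratio + expense ratio
= 0.9 + 0.27
= 1.17


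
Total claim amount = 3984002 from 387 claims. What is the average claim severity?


severity = total / number
= 3984002 / 387
= 10294.5788


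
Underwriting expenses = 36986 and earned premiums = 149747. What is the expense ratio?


Expense ratio = expenses / premiums
= 36986 / 149747
= 0.247


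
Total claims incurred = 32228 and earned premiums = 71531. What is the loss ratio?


Loss ratio = claims / premiums
= 32228 / 71531
= 0.4505


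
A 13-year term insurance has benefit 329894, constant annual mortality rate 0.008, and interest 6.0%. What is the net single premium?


NSP = benefit * sum_{k=0}^{n-1} k_p_x * q * v^(k+1)
With constant q=0.008, v=0.943396
Sum = 0.067958
NSP = 329894 * 0.067958
= 22419.0952


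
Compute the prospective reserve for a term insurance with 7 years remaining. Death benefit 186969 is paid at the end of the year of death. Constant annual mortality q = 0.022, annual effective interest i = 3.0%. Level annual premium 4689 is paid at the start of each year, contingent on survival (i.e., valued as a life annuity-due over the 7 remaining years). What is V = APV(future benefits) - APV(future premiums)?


v = 1/(1+i) = 0.970874
APV(future benefits) per unit = sum_{k=0}^{6} k_p_x * q * v^(k+1) = 0.128682
APV(future benefits) = 186969 * 0.128682 = 24059.4902
Life annuity-due factor ä_{x:7} = sum_{k=0}^{6} k_p_x * v^k = 6.024644
APV(future premiums) = 4689 * 6.024644 = 28249.5537
V = 24059.4902 - 28249.5537
= -4190.0636


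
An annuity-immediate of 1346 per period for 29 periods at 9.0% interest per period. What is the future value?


FV = PMT * ((1+i)^n - 1) / i
= 1346 * ((1.09)^29 - 1) / 0.09
= 1346 * (12.172182 - 1) / 0.09
= 167086.1898


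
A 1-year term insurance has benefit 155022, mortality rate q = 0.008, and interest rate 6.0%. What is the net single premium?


NSP = benefit * q * v
v = 1/(1+i) = 0.943396
NSP = 155022 * 0.008 * 0.943396
= 1169.9774


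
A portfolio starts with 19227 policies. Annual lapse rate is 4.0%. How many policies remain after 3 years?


remaining = initial * (1 - lapse)^years
= 19227 * (1 - 0.04)^3
= 19227 * 0.884736
= 17010.8191


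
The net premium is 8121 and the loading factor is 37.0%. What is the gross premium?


Gross = net * (1 + loading)
= 8121 * (1 + 0.37)
= 8121 * 1.37
= 11125.77


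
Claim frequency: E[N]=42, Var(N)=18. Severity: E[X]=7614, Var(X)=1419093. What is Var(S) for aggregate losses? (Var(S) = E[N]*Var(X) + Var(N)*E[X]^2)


Var(S) = E[N]*Var(X) + Var(N)*E[X]^2
= 42*1419093 + 18*7614^2
= 59601906 + 1043513928
= 1.1031e+09


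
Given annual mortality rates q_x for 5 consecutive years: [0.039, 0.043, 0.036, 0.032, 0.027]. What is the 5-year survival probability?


p_k = 1 - q_k for each year
Survival = product of (1 - q_k)
= 0.961 * 0.957 * 0.964 * 0.968 * 0.973
= 0.835


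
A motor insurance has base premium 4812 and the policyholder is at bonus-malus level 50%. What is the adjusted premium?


adjusted = base * BM_level / 100
= 4812 * 50 / 100
= 4812 * 0.5
= 2406.0


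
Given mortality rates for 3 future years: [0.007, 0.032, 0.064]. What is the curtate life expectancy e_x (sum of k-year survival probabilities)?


e_x = sum_{k=1}^{n} k_p_x
k_p_x values:
  1_p_x = 0.993
  2_p_x = 0.961224
  3_p_x = 0.899706
e_x = 2.8539


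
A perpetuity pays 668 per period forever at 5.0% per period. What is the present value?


PV = PMT / i
= 668 / 0.05
= 13360.0


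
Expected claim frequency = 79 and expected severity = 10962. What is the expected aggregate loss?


E[S] = E[N] * E[X]
= 79 * 10962
= 865998


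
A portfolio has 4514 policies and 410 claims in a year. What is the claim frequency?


frequency = claims / policies
= 410 / 4514
= 0.0908


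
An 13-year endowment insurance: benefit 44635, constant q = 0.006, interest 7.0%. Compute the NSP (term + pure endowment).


Term component = 2171.5966
Pure endowment = 13_p_x * v^13 * benefit = 0.924747 * 0.414964 * 44635 = 17128.1093
NSP = 19299.706


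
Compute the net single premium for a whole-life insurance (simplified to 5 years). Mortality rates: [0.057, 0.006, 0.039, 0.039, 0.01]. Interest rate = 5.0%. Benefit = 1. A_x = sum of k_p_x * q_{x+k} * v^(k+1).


v = 0.952381
Year 0: k_p_x=1.0, q=0.057, term=0.054286
Year 1: k_p_x=0.943, q=0.006, term=0.005132
Year 2: k_p_x=0.937342, q=0.039, term=0.031579
Year 3: k_p_x=0.900786, q=0.039, term=0.028902
Year 4: k_p_x=0.865655, q=0.01, term=0.006783
A_x = 0.1267


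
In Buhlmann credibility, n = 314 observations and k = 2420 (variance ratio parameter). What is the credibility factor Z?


Z = n / (n + k)
= 314 / (314 + 2420)
= 314 / 2734
= 0.1149


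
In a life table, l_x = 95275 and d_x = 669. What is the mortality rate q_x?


q_x = d_x / l_x
= 669 / 95275
= 0.007


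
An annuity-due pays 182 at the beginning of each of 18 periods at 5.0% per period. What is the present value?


PV_due = PMT * (1-(1+i)^(-n))/i * (1+i)
PV_immediate = 2127.5048
PV_due = 2127.5048 * 1.05
= 2233.8801


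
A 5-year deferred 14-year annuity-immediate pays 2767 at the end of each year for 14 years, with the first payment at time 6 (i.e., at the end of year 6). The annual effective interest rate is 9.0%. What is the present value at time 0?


PV at time 5 of the 14-year annuity-immediate:
a_n = 2767 * (1-(1+0.09)^(-14))/0.09 = 21544.2781
Discount back 5 years to time 0:
PV = 21544.2781 * (1+0.09)^(-5)
= 21544.2781 * 0.649931
= 14002.3025


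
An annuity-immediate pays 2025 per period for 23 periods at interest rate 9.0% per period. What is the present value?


PV = PMT * (1 - (1+i)^(-n)) / i
= 2025 * (1 - (1+0.09)^(-23)) / 0.09
= 2025 * (1 - 0.137781) / 0.09
= 2025 * 9.580207
= 19399.9188


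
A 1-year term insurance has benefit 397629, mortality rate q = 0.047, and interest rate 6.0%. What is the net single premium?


NSP = benefit * q * v
v = 1/(1+i) = 0.943396
NSP = 397629 * 0.047 * 0.943396
= 17630.7198


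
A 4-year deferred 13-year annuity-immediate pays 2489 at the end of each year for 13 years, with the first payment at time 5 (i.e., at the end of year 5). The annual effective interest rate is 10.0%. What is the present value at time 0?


PV at time 4 of the 13-year annuity-immediate:
a_n = 2489 * (1-(1+0.1)^(-13))/0.1 = 17680.2536
Discount back 4 years to time 0:
PV = 17680.2536 * (1+0.1)^(-4)
= 17680.2536 * 0.683013
= 12075.8511


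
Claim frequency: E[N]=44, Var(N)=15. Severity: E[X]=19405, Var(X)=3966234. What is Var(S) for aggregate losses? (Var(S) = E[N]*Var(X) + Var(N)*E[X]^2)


Var(S) = E[N]*Var(X) + Var(N)*E[X]^2
= 44*3966234 + 15*19405^2
= 174514296 + 5648310375
= 5.8228e+09


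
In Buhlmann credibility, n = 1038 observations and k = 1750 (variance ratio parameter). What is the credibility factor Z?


Z = n / (n + k)
= 1038 / (1038 + 1750)
= 1038 / 2788
= 0.3723


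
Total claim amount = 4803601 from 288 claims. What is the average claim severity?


severity = total / number
= 4803601 / 288
= 16679.1701


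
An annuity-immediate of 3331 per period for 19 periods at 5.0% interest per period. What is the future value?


FV = PMT * ((1+i)^n - 1) / i
= 3331 * ((1.05)^19 - 1) / 0.05
= 3331 * (2.52695 - 1) / 0.05
= 101725.422


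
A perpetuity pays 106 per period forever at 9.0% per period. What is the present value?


PV = PMT / i
= 106 / 0.09
= 1177.7778


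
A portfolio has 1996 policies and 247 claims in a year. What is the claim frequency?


frequency = claims / policies
= 247 / 1996
= 0.1237


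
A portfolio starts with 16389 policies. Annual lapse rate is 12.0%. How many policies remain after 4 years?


remaining = initial * (1 - lapse)^years
= 16389 * (1 - 0.12)^4
= 16389 * 0.599695
= 9828.4073


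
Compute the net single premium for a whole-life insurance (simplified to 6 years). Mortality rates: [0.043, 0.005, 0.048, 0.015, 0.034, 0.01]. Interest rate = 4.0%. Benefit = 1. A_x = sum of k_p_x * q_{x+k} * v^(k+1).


v = 0.961538
Year 0: k_p_x=1.0, q=0.043, term=0.041346
Year 1: k_p_x=0.957, q=0.005, term=0.004424
Year 2: k_p_x=0.952215, q=0.048, term=0.040633
Year 3: k_p_x=0.906509, q=0.015, term=0.011623
Year 4: k_p_x=0.892911, q=0.034, term=0.024953
Year 5: k_p_x=0.862552, q=0.01, term=0.006817
A_x = 0.1298


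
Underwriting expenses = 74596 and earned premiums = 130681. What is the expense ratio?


Expense ratio = expenses / premiums
= 74596 / 130681
= 0.5708


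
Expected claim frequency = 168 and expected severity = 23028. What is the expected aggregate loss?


E[S] = E[N] * E[X]
= 168 * 23028
= 3.8687e+06


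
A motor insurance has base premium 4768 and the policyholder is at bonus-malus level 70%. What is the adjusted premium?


adjusted = base * BM_level / 100
= 4768 * 70 / 100
= 4768 * 0.7
= 3337.6


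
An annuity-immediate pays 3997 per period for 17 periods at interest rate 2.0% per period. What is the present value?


PV = PMT * (1 - (1+i)^(-n)) / i
= 3997 * (1 - (1+0.02)^(-17)) / 0.02
= 3997 * (1 - 0.714163) / 0.02
= 3997 * 14.291872
= 57124.6119


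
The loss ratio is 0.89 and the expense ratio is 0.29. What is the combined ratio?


Combined ratio = loss ratio + expense ratio
= 0.89 + 0.29
= 1.18


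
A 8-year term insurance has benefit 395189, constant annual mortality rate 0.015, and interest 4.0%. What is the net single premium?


NSP = benefit * sum_{k=0}^{n-1} k_p_x * q * v^(k+1)
With constant q=0.015, v=0.961538
Sum = 0.096143
NSP = 395189 * 0.096143
= 37994.7077


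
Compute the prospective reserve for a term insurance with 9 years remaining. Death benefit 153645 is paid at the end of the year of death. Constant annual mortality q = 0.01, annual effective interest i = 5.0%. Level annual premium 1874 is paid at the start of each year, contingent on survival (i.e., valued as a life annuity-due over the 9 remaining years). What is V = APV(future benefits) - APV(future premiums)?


v = 1/(1+i) = 0.952381
APV(future benefits) per unit = sum_{k=0}^{8} k_p_x * q * v^(k+1) = 0.068523
APV(future benefits) = 153645 * 0.068523 = 10528.2327
Life annuity-due factor ä_{x:9} = sum_{k=0}^{8} k_p_x * v^k = 7.194926
APV(future premiums) = 1874 * 7.194926 = 13483.2916
V = 10528.2327 - 13483.2916
= -2955.059


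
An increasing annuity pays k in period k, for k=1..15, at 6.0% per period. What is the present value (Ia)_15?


(Ia)_n = sum_{k=1}^{n} k * v^k, v = 1/(1+i)
v = 0.943396
Sum computed term by term:
(Ia)_15 = 67.2668


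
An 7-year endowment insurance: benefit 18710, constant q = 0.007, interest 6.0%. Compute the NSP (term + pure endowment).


Term component = 717.118
Pure endowment = 7_p_x * v^7 * benefit = 0.952017 * 0.665057 * 18710 = 11846.1566
NSP = 12563.2746


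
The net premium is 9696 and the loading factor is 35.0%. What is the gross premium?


Gross = net * (1 + loading)
= 9696 * (1 + 0.35)
= 9696 * 1.35
= 13089.6


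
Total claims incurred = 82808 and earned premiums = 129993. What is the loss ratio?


Loss ratio = claims / premiums
= 82808 / 129993
= 0.637


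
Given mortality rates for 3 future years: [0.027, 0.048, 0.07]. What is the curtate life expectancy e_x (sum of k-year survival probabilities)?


e_x = sum_{k=1}^{n} k_p_x
k_p_x values:
  1_p_x = 0.973
  2_p_x = 0.926296
  3_p_x = 0.861455
e_x = 2.7608


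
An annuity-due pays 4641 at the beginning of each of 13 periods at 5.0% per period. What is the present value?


PV_due = PMT * (1-(1+i)^(-n))/i * (1+i)
PV_immediate = 43595.5722
PV_due = 43595.5722 * 1.05
= 45775.3508


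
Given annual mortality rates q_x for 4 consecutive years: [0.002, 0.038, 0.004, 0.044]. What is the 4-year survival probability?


p_k = 1 - q_k for each year
Survival = product of (1 - q_k)
= 0.998 * 0.962 * 0.996 * 0.956
= 0.9142


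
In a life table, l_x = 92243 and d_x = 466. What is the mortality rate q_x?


q_x = d_x / l_x
= 466 / 92243
= 0.0051


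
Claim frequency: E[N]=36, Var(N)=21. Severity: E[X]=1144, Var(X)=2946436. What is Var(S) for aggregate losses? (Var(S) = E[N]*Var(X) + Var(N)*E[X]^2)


Var(S) = E[N]*Var(X) + Var(N)*E[X]^2
= 36*2946436 + 21*1144^2
= 106071696 + 27483456
= 1.3356e+08


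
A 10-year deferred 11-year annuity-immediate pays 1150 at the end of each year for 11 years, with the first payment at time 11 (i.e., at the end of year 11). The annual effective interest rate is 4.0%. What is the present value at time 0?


PV at time 10 of the 11-year annuity-immediate:
a_n = 1150 * (1-(1+0.04)^(-11))/0.04 = 10074.5482
Discount back 10 years to time 0:
PV = 10074.5482 * (1+0.04)^(-10)
= 10074.5482 * 0.675564
= 6806.0038


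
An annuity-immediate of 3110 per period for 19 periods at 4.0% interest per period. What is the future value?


FV = PMT * ((1+i)^n - 1) / i
= 3110 * ((1.04)^19 - 1) / 0.04
= 3110 * (2.106849 - 1) / 0.04
= 86057.5234


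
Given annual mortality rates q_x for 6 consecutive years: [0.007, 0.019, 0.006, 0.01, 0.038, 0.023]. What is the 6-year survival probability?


p_k = 1 - q_k for each year
Survival = product of (1 - q_k)
= 0.993 * 0.981 * 0.994 * 0.99 * 0.962 * 0.977
= 0.901


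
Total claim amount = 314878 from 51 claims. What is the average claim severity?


severity = total / number
= 314878 / 51
= 6174.0784


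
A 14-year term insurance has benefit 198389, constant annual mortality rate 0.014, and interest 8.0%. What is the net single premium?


NSP = benefit * sum_{k=0}^{n-1} k_p_x * q * v^(k+1)
With constant q=0.014, v=0.925926
Sum = 0.107312
NSP = 198389 * 0.107312
= 21289.5427


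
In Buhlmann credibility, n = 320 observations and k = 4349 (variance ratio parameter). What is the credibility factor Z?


Z = n / (n + k)
= 320 / (320 + 4349)
= 320 / 4669
= 0.0685


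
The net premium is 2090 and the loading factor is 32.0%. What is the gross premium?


Gross = net * (1 + loading)
= 2090 * (1 + 0.32)
= 2090 * 1.32
= 2758.8


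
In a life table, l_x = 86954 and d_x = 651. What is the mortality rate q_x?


q_x = d_x / l_x
= 651 / 86954
= 0.0075


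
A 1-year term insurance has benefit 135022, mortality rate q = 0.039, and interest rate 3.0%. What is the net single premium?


NSP = benefit * q * v
v = 1/(1+i) = 0.970874
NSP = 135022 * 0.039 * 0.970874
= 5112.4835


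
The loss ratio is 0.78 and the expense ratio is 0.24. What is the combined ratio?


Combined ratio = loss ratio + expense ratio
= 0.78 + 0.24
= 1.02


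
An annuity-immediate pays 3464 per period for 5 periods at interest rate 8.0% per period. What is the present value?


PV = PMT * (1 - (1+i)^(-n)) / i
= 3464 * (1 - (1+0.08)^(-5)) / 0.08
= 3464 * (1 - 0.680583) / 0.08
= 3464 * 3.99271
= 13830.7476


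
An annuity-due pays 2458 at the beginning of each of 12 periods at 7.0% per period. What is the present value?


PV_due = PMT * (1-(1+i)^(-n))/i * (1+i)
PV_immediate = 19523.1229
PV_due = 19523.1229 * 1.07
= 20889.7415


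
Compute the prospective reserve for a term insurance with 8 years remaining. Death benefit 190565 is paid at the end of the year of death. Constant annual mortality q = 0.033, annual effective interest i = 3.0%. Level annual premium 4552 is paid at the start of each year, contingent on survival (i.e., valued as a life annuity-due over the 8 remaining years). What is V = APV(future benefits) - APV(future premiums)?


v = 1/(1+i) = 0.970874
APV(future benefits) per unit = sum_{k=0}^{7} k_p_x * q * v^(k+1) = 0.207664
APV(future benefits) = 190565 * 0.207664 = 39573.4418
Life annuity-due factor ä_{x:8} = sum_{k=0}^{7} k_p_x * v^k = 6.481626
APV(future premiums) = 4552 * 6.481626 = 29504.3617
V = 39573.4418 - 29504.3617
= 10069.0802


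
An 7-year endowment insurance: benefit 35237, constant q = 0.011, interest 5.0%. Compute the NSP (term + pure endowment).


Term component = 2174.844
Pure endowment = 7_p_x * v^7 * benefit = 0.925495 * 0.710681 * 35237 = 23176.5012
NSP = 25351.3452


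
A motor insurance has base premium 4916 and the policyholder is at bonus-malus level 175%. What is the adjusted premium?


adjusted = base * BM_level / 100
= 4916 * 175 / 100
= 4916 * 1.75
= 8603.0


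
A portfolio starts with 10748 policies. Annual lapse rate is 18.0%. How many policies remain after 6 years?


remaining = initial * (1 - lapse)^years
= 10748 * (1 - 0.18)^6
= 10748 * 0.304007
= 3267.4637


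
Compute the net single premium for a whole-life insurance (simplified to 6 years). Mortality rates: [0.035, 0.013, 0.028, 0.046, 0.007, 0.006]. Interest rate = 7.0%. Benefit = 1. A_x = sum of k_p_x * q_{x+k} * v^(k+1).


v = 0.934579
Year 0: k_p_x=1.0, q=0.035, term=0.03271
Year 1: k_p_x=0.965, q=0.013, term=0.010957
Year 2: k_p_x=0.952455, q=0.028, term=0.02177
Year 3: k_p_x=0.925786, q=0.046, term=0.032489
Year 4: k_p_x=0.8832, q=0.007, term=0.004408
Year 5: k_p_x=0.877018, q=0.006, term=0.003506
A_x = 0.1058


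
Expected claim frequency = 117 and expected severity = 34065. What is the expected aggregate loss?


E[S] = E[N] * E[X]
= 117 * 34065
= 3.9856e+06


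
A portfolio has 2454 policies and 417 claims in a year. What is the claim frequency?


frequency = claims / policies
= 417 / 2454
= 0.1699


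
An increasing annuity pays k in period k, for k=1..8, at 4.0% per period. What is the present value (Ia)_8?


(Ia)_n = sum_{k=1}^{n} k * v^k, v = 1/(1+i)
v = 0.961538
Sum computed term by term:
(Ia)_8 = 28.9133


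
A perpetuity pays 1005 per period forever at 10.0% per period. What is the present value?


PV = PMT / i
= 1005 / 0.1
= 10050.0


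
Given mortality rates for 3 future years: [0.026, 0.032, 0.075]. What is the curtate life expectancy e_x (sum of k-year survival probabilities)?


e_x = sum_{k=1}^{n} k_p_x
k_p_x values:
  1_p_x = 0.974
  2_p_x = 0.942832
  3_p_x = 0.87212
e_x = 2.789


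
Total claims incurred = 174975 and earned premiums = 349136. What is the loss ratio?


Loss ratio = claims / premiums
= 174975 / 349136
= 0.5012


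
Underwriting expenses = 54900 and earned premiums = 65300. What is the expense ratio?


Expense ratio = expenses / premiums
= 54900 / 65300
= 0.8407


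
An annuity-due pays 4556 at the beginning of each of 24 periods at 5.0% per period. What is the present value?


PV_due = PMT * (1-(1+i)^(-n))/i * (1+i)
PV_immediate = 62866.612
PV_due = 62866.612 * 1.05
= 66009.9426
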